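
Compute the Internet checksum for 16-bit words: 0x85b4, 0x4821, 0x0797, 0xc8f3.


Sum all words (with carry folding):
+ 0x85b4 = 0x85b4
+ 0x4821 = 0xcdd5
+ 0x0797 = 0xd56c
+ 0xc8f3 = 0x9e60
One's complement: ~0x9e60
Checksum = 0x619f


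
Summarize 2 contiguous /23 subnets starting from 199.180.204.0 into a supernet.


Original prefix: /23
Number of subnets: 2 = 2^1
New prefix = 23 - 1 = 22
Supernet: 199.180.204.0/22


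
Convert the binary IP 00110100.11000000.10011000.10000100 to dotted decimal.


00110100 = 52
11000000 = 192
10011000 = 152
10000100 = 132
IP: 52.192.152.132


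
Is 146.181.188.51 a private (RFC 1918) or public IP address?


RFC 1918 private ranges:
  10.0.0.0/8 (10.0.0.0 - 10.255.255.255)
  172.16.0.0/12 (172.16.0.0 - 172.31.255.255)
  192.168.0.0/16 (192.168.0.0 - 192.168.255.255)
Public (not in any RFC 1918 range)


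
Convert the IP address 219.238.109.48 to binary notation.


219 = 11011011
238 = 11101110
109 = 01101101
48 = 00110000
Binary: 11011011.11101110.01101101.00110000


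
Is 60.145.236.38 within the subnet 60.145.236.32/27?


Subnet network: 60.145.236.32
Test IP AND mask: 60.145.236.32
Yes, 60.145.236.38 is in 60.145.236.32/27


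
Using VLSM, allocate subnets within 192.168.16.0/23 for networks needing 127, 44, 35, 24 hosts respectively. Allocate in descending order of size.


127 hosts -> /24 (254 usable): 192.168.16.0/24
44 hosts -> /26 (62 usable): 192.168.17.0/26
35 hosts -> /26 (62 usable): 192.168.17.64/26
24 hosts -> /27 (30 usable): 192.168.17.128/27
Allocation: 192.168.16.0/24 (127 hosts, 254 usable); 192.168.17.0/26 (44 hosts, 62 usable); 192.168.17.64/26 (35 hosts, 62 usable); 192.168.17.128/27 (24 hosts, 30 usable)


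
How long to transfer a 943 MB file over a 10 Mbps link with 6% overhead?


Effective throughput = 10 * (1 - 6/100) = 9.4 Mbps
File size in Mb = 943 * 8 = 7544 Mb
Time = 7544 / 9.4
Time = 802.5532 seconds


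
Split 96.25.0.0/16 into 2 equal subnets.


New prefix = 16 + 1 = 17
Each subnet has 32768 addresses
  96.25.0.0/17
  96.25.128.0/17
Subnets: 96.25.0.0/17, 96.25.128.0/17


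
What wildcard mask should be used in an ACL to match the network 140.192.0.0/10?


Subnet mask: 255.192.0.0
Wildcard = 255.255.255.255 - subnet mask
255 - 255 = 0
255 - 192 = 63
255 - 0 = 255
255 - 0 = 255
Wildcard: 0.63.255.255


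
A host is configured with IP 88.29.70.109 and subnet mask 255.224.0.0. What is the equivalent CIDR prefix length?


Binary: 11111111.11100000.00000000.00000000
Count leading 1s
Prefix: /11


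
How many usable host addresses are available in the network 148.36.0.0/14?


Host bits = 32 - 14 = 18
Total addresses = 2^18 = 262144
Usable = total - 2 (network and broadcast)
Usable hosts: 262142


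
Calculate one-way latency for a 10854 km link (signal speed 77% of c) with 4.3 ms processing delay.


Speed = 0.77 * 3e5 km/s = 231000 km/s
Propagation delay = 10854 / 231000 = 0.047 s = 46.987 ms
Processing delay = 4.3 ms
Total one-way latency = 51.287 ms


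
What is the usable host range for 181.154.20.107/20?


Network: 181.154.16.0
Broadcast: 181.154.31.255
First usable = network + 1
Last usable = broadcast - 1
Range: 181.154.16.1 to 181.154.31.254


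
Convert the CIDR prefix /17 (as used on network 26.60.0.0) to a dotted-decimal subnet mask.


/17 means 17 network bits, 15 host bits
Binary: 11111111111111111000000000000000
Mask: 255.255.128.0


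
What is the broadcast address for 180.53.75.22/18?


Network: 180.53.64.0/18
Host bits = 14
Set all host bits to 1:
Broadcast: 180.53.127.255


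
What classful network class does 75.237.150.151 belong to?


First octet: 75
Binary: 01001011
0xxxxxxx -> Class A (1-126)
Class A, default mask 255.0.0.0 (/8)


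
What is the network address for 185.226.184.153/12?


IP:   10111001.11100010.10111000.10011001
Mask: 11111111.11110000.00000000.00000000
AND operation:
Net:  10111001.11100000.00000000.00000000
Network: 185.224.0.0/12


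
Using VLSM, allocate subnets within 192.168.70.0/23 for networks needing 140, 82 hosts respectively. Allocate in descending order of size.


140 hosts -> /24 (254 usable): 192.168.70.0/24
82 hosts -> /25 (126 usable): 192.168.71.0/25
Allocation: 192.168.70.0/24 (140 hosts, 254 usable); 192.168.71.0/25 (82 hosts, 126 usable)


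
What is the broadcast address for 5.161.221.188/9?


Network: 5.128.0.0/9
Host bits = 23
Set all host bits to 1:
Broadcast: 5.255.255.255


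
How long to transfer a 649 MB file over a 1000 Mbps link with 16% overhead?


Effective throughput = 1000 * (1 - 16/100) = 840 Mbps
File size in Mb = 649 * 8 = 5192 Mb
Time = 5192 / 840
Time = 6.181 seconds


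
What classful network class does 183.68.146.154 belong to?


First octet: 183
Binary: 10110111
10xxxxxx -> Class B (128-191)
Class B, default mask 255.255.0.0 (/16)


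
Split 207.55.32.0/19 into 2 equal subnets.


New prefix = 19 + 1 = 20
Each subnet has 4096 addresses
  207.55.32.0/20
  207.55.48.0/20
Subnets: 207.55.32.0/20, 207.55.48.0/20


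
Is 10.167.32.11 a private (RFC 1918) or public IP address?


RFC 1918 private ranges:
  10.0.0.0/8 (10.0.0.0 - 10.255.255.255)
  172.16.0.0/12 (172.16.0.0 - 172.31.255.255)
  192.168.0.0/16 (192.168.0.0 - 192.168.255.255)
Private (in 10.0.0.0/8)


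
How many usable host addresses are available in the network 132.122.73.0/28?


Host bits = 32 - 28 = 4
Total addresses = 2^4 = 16
Usable = total - 2 (network and broadcast)
Usable hosts: 14


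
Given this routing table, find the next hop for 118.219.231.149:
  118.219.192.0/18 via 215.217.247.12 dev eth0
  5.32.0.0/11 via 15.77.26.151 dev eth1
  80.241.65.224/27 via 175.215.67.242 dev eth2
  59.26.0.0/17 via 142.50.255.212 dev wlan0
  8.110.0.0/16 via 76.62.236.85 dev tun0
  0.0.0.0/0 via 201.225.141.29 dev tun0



Longest prefix match for 118.219.231.149:
  /18 118.219.192.0: MATCH
  /11 5.32.0.0: no
  /27 80.241.65.224: no
  /17 59.26.0.0: no
  /16 8.110.0.0: no
  /0 0.0.0.0: MATCH
Selected: next-hop 215.217.247.12 via eth0 (matched /18)


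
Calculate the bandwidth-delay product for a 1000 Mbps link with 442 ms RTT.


BDP = bandwidth * RTT
= 1000 Mbps * 442 ms
= 1000 * 1e6 * 442 / 1000 bits
= 442000000 bits
= 55250000 bytes
= 53955.0781 KB
BDP = 442000000 bits (55250000 bytes)


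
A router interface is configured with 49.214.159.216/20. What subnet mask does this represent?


/20 means 20 network bits, 12 host bits
Binary: 11111111111111111111000000000000
Mask: 255.255.240.0


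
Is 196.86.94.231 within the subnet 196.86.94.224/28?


Subnet network: 196.86.94.224
Test IP AND mask: 196.86.94.224
Yes, 196.86.94.231 is in 196.86.94.224/28


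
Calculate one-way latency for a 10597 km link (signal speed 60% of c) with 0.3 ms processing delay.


Speed = 0.6 * 3e5 km/s = 180000 km/s
Propagation delay = 10597 / 180000 = 0.0589 s = 58.8722 ms
Processing delay = 0.3 ms
Total one-way latency = 59.1722 ms


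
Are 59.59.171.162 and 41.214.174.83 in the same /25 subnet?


Mask: 255.255.255.128
59.59.171.162 AND mask = 59.59.171.128
41.214.174.83 AND mask = 41.214.174.0
No, different subnets (59.59.171.128 vs 41.214.174.0)


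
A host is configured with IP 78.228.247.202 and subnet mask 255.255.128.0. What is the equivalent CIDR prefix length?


Binary: 11111111.11111111.10000000.00000000
Count leading 1s
Prefix: /17


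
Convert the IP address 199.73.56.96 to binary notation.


199 = 11000111
73 = 01001001
56 = 00111000
96 = 01100000
Binary: 11000111.01001001.00111000.01100000


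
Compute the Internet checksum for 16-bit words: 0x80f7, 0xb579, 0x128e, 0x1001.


Sum all words (with carry folding):
+ 0x80f7 = 0x80f7
+ 0xb579 = 0x3671
+ 0x128e = 0x48ff
+ 0x1001 = 0x5900
One's complement: ~0x5900
Checksum = 0xa6ff


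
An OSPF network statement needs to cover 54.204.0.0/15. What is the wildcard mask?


Subnet mask: 255.254.0.0
Wildcard = 255.255.255.255 - subnet mask
255 - 255 = 0
255 - 254 = 1
255 - 0 = 255
255 - 0 = 255
Wildcard: 0.1.255.255


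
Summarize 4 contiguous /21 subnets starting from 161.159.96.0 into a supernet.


Original prefix: /21
Number of subnets: 4 = 2^2
New prefix = 21 - 2 = 19
Supernet: 161.159.96.0/19


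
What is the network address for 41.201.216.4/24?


IP:   00101001.11001001.11011000.00000100
Mask: 11111111.11111111.11111111.00000000
AND operation:
Net:  00101001.11001001.11011000.00000000
Network: 41.201.216.0/24


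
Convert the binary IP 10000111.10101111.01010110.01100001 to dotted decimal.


10000111 = 135
10101111 = 175
01010110 = 86
01100001 = 97
IP: 135.175.86.97


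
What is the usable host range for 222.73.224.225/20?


Network: 222.73.224.0
Broadcast: 222.73.239.255
First usable = network + 1
Last usable = broadcast - 1
Range: 222.73.224.1 to 222.73.239.254


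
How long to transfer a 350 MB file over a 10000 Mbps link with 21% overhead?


Effective throughput = 10000 * (1 - 21/100) = 7900 Mbps
File size in Mb = 350 * 8 = 2800 Mb
Time = 2800 / 7900
Time = 0.3544 seconds


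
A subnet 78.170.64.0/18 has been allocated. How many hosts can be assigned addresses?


Host bits = 32 - 18 = 14
Total addresses = 2^14 = 16384
Usable = total - 2 (network and broadcast)
Usable hosts: 16382


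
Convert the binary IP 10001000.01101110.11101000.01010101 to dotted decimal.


10001000 = 136
01101110 = 110
11101000 = 232
01010101 = 85
IP: 136.110.232.85


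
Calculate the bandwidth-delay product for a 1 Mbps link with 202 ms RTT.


BDP = bandwidth * RTT
= 1 Mbps * 202 ms
= 1 * 1e6 * 202 / 1000 bits
= 202000 bits
= 25250 bytes
= 24.6582 KB
BDP = 202000 bits (25250 bytes)


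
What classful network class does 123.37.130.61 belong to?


First octet: 123
Binary: 01111011
0xxxxxxx -> Class A (1-126)
Class A, default mask 255.0.0.0 (/8)


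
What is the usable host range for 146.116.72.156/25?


Network: 146.116.72.128
Broadcast: 146.116.72.255
First usable = network + 1
Last usable = broadcast - 1
Range: 146.116.72.129 to 146.116.72.254


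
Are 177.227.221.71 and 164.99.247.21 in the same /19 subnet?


Mask: 255.255.224.0
177.227.221.71 AND mask = 177.227.192.0
164.99.247.21 AND mask = 164.99.224.0
No, different subnets (177.227.192.0 vs 164.99.224.0)


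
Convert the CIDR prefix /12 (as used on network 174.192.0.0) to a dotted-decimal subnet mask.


/12 means 12 network bits, 20 host bits
Binary: 11111111111100000000000000000000
Mask: 255.240.0.0


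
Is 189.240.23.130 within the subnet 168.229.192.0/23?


Subnet network: 168.229.192.0
Test IP AND mask: 189.240.22.0
No, 189.240.23.130 is not in 168.229.192.0/23


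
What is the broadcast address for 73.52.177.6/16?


Network: 73.52.0.0/16
Host bits = 16
Set all host bits to 1:
Broadcast: 73.52.255.255


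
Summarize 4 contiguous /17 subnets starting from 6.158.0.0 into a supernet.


Original prefix: /17
Number of subnets: 4 = 2^2
New prefix = 17 - 2 = 15
Supernet: 6.158.0.0/15


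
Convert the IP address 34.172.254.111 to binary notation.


34 = 00100010
172 = 10101100
254 = 11111110
111 = 01101111
Binary: 00100010.10101100.11111110.01101111


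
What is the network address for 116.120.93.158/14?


IP:   01110100.01111000.01011101.10011110
Mask: 11111111.11111100.00000000.00000000
AND operation:
Net:  01110100.01111000.00000000.00000000
Network: 116.120.0.0/14


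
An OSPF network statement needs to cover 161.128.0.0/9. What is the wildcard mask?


Subnet mask: 255.128.0.0
Wildcard = 255.255.255.255 - subnet mask
255 - 255 = 0
255 - 128 = 127
255 - 0 = 255
255 - 0 = 255
Wildcard: 0.127.255.255


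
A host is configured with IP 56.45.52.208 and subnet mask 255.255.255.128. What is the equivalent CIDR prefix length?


Binary: 11111111.11111111.11111111.10000000
Count leading 1s
Prefix: /25


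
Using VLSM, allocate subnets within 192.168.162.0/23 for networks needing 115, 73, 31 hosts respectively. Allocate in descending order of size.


115 hosts -> /25 (126 usable): 192.168.162.0/25
73 hosts -> /25 (126 usable): 192.168.162.128/25
31 hosts -> /26 (62 usable): 192.168.163.0/26
Allocation: 192.168.162.0/25 (115 hosts, 126 usable); 192.168.162.128/25 (73 hosts, 126 usable); 192.168.163.0/26 (31 hosts, 62 usable)


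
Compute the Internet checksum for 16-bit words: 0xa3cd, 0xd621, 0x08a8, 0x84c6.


Sum all words (with carry folding):
+ 0xa3cd = 0xa3cd
+ 0xd621 = 0x79ef
+ 0x08a8 = 0x8297
+ 0x84c6 = 0x075e
One's complement: ~0x075e
Checksum = 0xf8a1


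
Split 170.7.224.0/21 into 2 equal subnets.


New prefix = 21 + 1 = 22
Each subnet has 1024 addresses
  170.7.224.0/22
  170.7.228.0/22
Subnets: 170.7.224.0/22, 170.7.228.0/22


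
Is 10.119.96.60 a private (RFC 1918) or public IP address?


RFC 1918 private ranges:
  10.0.0.0/8 (10.0.0.0 - 10.255.255.255)
  172.16.0.0/12 (172.16.0.0 - 172.31.255.255)
  192.168.0.0/16 (192.168.0.0 - 192.168.255.255)
Private (in 10.0.0.0/8)


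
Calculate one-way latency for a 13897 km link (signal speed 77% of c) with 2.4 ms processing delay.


Speed = 0.77 * 3e5 km/s = 231000 km/s
Propagation delay = 13897 / 231000 = 0.0602 s = 60.1602 ms
Processing delay = 2.4 ms
Total one-way latency = 62.5602 ms


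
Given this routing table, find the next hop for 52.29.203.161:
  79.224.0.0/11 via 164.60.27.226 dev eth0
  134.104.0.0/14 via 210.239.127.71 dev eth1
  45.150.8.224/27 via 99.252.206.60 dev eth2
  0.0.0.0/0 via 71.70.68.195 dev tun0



Longest prefix match for 52.29.203.161:
  /11 79.224.0.0: no
  /14 134.104.0.0: no
  /27 45.150.8.224: no
  /0 0.0.0.0: MATCH
Selected: next-hop 71.70.68.195 via tun0 (matched /0)


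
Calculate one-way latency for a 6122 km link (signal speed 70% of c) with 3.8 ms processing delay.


Speed = 0.7 * 3e5 km/s = 210000 km/s
Propagation delay = 6122 / 210000 = 0.0292 s = 29.1524 ms
Processing delay = 3.8 ms
Total one-way latency = 32.9524 ms


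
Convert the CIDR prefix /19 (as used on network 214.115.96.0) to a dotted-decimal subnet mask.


/19 means 19 network bits, 13 host bits
Binary: 11111111111111111110000000000000
Mask: 255.255.224.0


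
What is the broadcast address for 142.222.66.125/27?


Network: 142.222.66.96/27
Host bits = 5
Set all host bits to 1:
Broadcast: 142.222.66.127


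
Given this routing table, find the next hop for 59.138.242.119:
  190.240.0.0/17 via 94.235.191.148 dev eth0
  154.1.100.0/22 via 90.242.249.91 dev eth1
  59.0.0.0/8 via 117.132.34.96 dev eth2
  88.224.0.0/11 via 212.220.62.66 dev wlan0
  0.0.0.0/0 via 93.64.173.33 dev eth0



Longest prefix match for 59.138.242.119:
  /17 190.240.0.0: no
  /22 154.1.100.0: no
  /8 59.0.0.0: MATCH
  /11 88.224.0.0: no
  /0 0.0.0.0: MATCH
Selected: next-hop 117.132.34.96 via eth2 (matched /8)


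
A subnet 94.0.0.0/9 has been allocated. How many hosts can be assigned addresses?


Host bits = 32 - 9 = 23
Total addresses = 2^23 = 8388608
Usable = total - 2 (network and broadcast)
Usable hosts: 8388606


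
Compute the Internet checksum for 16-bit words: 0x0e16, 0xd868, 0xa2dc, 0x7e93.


Sum all words (with carry folding):
+ 0x0e16 = 0x0e16
+ 0xd868 = 0xe67e
+ 0xa2dc = 0x895b
+ 0x7e93 = 0x07ef
One's complement: ~0x07ef
Checksum = 0xf810


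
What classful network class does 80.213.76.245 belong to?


First octet: 80
Binary: 01010000
0xxxxxxx -> Class A (1-126)
Class A, default mask 255.0.0.0 (/8)


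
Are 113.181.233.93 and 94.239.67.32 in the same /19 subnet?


Mask: 255.255.224.0
113.181.233.93 AND mask = 113.181.224.0
94.239.67.32 AND mask = 94.239.64.0
No, different subnets (113.181.224.0 vs 94.239.64.0)


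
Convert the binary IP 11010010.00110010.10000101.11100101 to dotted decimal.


11010010 = 210
00110010 = 50
10000101 = 133
11100101 = 229
IP: 210.50.133.229


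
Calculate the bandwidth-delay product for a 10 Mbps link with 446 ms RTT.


BDP = bandwidth * RTT
= 10 Mbps * 446 ms
= 10 * 1e6 * 446 / 1000 bits
= 4460000 bits
= 557500 bytes
= 544.4336 KB
BDP = 4460000 bits (557500 bytes)


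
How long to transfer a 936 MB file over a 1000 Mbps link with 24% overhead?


Effective throughput = 1000 * (1 - 24/100) = 760 Mbps
File size in Mb = 936 * 8 = 7488 Mb
Time = 7488 / 760
Time = 9.8526 seconds


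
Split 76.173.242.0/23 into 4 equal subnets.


New prefix = 23 + 2 = 25
Each subnet has 128 addresses
  76.173.242.0/25
  76.173.242.128/25
  76.173.243.0/25
  76.173.243.128/25
Subnets: 76.173.242.0/25, 76.173.242.128/25, 76.173.243.0/25, 76.173.243.128/25


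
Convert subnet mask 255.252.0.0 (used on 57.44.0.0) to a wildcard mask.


Subnet mask: 255.252.0.0
Wildcard = 255.255.255.255 - subnet mask
255 - 255 = 0
255 - 252 = 3
255 - 0 = 255
255 - 0 = 255
Wildcard: 0.3.255.255


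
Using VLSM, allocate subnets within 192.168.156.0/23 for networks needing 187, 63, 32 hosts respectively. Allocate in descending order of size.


187 hosts -> /24 (254 usable): 192.168.156.0/24
63 hosts -> /25 (126 usable): 192.168.157.0/25
32 hosts -> /26 (62 usable): 192.168.157.128/26
Allocation: 192.168.156.0/24 (187 hosts, 254 usable); 192.168.157.0/25 (63 hosts, 126 usable); 192.168.157.128/26 (32 hosts, 62 usable)


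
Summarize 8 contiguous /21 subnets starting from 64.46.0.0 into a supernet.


Original prefix: /21
Number of subnets: 8 = 2^3
New prefix = 21 - 3 = 18
Supernet: 64.46.0.0/18


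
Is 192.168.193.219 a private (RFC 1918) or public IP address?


RFC 1918 private ranges:
  10.0.0.0/8 (10.0.0.0 - 10.255.255.255)
  172.16.0.0/12 (172.16.0.0 - 172.31.255.255)
  192.168.0.0/16 (192.168.0.0 - 192.168.255.255)
Private (in 192.168.0.0/16)


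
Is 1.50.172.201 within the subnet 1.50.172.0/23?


Subnet network: 1.50.172.0
Test IP AND mask: 1.50.172.0
Yes, 1.50.172.201 is in 1.50.172.0/23


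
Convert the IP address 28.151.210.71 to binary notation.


28 = 00011100
151 = 10010111
210 = 11010010
71 = 01000111
Binary: 00011100.10010111.11010010.01000111


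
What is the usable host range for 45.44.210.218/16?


Network: 45.44.0.0
Broadcast: 45.44.255.255
First usable = network + 1
Last usable = broadcast - 1
Range: 45.44.0.1 to 45.44.255.254


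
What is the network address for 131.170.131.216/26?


IP:   10000011.10101010.10000011.11011000
Mask: 11111111.11111111.11111111.11000000
AND operation:
Net:  10000011.10101010.10000011.11000000
Network: 131.170.131.192/26


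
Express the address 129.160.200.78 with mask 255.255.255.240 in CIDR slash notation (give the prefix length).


Binary: 11111111.11111111.11111111.11110000
Count leading 1s
Prefix: /28


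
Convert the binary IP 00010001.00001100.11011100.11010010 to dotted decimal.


00010001 = 17
00001100 = 12
11011100 = 220
11010010 = 210
IP: 17.12.220.210


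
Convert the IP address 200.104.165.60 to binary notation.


200 = 11001000
104 = 01101000
165 = 10100101
60 = 00111100
Binary: 11001000.01101000.10100101.00111100


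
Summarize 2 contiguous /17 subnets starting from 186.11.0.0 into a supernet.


Original prefix: /17
Number of subnets: 2 = 2^1
New prefix = 17 - 1 = 16
Supernet: 186.11.0.0/16


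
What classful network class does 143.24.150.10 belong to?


First octet: 143
Binary: 10001111
10xxxxxx -> Class B (128-191)
Class B, default mask 255.255.0.0 (/16)


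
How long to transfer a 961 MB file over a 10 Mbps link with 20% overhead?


Effective throughput = 10 * (1 - 20/100) = 8 Mbps
File size in Mb = 961 * 8 = 7688 Mb
Time = 7688 / 8
Time = 961 seconds


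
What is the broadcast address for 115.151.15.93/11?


Network: 115.128.0.0/11
Host bits = 21
Set all host bits to 1:
Broadcast: 115.159.255.255


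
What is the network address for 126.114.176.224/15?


IP:   01111110.01110010.10110000.11100000
Mask: 11111111.11111110.00000000.00000000
AND operation:
Net:  01111110.01110010.00000000.00000000
Network: 126.114.0.0/15


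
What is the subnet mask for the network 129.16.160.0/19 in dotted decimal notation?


/19 means 19 network bits, 13 host bits
Binary: 11111111111111111110000000000000
Mask: 255.255.224.0


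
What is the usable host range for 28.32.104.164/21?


Network: 28.32.104.0
Broadcast: 28.32.111.255
First usable = network + 1
Last usable = broadcast - 1
Range: 28.32.104.1 to 28.32.111.254


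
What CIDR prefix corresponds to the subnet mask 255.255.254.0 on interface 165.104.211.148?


Binary: 11111111.11111111.11111110.00000000
Count leading 1s
Prefix: /23


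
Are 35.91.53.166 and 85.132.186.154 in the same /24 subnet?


Mask: 255.255.255.0
35.91.53.166 AND mask = 35.91.53.0
85.132.186.154 AND mask = 85.132.186.0
No, different subnets (35.91.53.0 vs 85.132.186.0)


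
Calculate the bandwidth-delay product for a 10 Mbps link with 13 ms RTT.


BDP = bandwidth * RTT
= 10 Mbps * 13 ms
= 10 * 1e6 * 13 / 1000 bits
= 130000 bits
= 16250 bytes
= 15.8691 KB
BDP = 130000 bits (16250 bytes)


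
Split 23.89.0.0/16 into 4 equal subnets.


New prefix = 16 + 2 = 18
Each subnet has 16384 addresses
  23.89.0.0/18
  23.89.64.0/18
  23.89.128.0/18
  23.89.192.0/18
Subnets: 23.89.0.0/18, 23.89.64.0/18, 23.89.128.0/18, 23.89.192.0/18


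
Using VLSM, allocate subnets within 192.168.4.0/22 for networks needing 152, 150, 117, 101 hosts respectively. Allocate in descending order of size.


152 hosts -> /24 (254 usable): 192.168.4.0/24
150 hosts -> /24 (254 usable): 192.168.5.0/24
117 hosts -> /25 (126 usable): 192.168.6.0/25
101 hosts -> /25 (126 usable): 192.168.6.128/25
Allocation: 192.168.4.0/24 (152 hosts, 254 usable); 192.168.5.0/24 (150 hosts, 254 usable); 192.168.6.0/25 (117 hosts, 126 usable); 192.168.6.128/25 (101 hosts, 126 usable)


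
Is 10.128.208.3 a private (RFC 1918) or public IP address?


RFC 1918 private ranges:
  10.0.0.0/8 (10.0.0.0 - 10.255.255.255)
  172.16.0.0/12 (172.16.0.0 - 172.31.255.255)
  192.168.0.0/16 (192.168.0.0 - 192.168.255.255)
Private (in 10.0.0.0/8)


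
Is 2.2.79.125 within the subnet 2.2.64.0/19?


Subnet network: 2.2.64.0
Test IP AND mask: 2.2.64.0
Yes, 2.2.79.125 is in 2.2.64.0/19


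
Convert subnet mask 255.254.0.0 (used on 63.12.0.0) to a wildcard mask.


Subnet mask: 255.254.0.0
Wildcard = 255.255.255.255 - subnet mask
255 - 255 = 0
255 - 254 = 1
255 - 0 = 255
255 - 0 = 255
Wildcard: 0.1.255.255


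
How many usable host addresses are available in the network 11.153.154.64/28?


Host bits = 32 - 28 = 4
Total addresses = 2^4 = 16
Usable = total - 2 (network and broadcast)
Usable hosts: 14


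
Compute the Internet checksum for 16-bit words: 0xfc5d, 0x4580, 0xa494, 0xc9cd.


Sum all words (with carry folding):
+ 0xfc5d = 0xfc5d
+ 0x4580 = 0x41de
+ 0xa494 = 0xe672
+ 0xc9cd = 0xb040
One's complement: ~0xb040
Checksum = 0x4fbf


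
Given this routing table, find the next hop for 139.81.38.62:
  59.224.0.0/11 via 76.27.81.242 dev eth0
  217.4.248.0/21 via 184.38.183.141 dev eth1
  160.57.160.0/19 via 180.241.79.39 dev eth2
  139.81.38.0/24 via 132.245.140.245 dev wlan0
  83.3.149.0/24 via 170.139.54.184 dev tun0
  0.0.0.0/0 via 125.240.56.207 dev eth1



Longest prefix match for 139.81.38.62:
  /11 59.224.0.0: no
  /21 217.4.248.0: no
  /19 160.57.160.0: no
  /24 139.81.38.0: MATCH
  /24 83.3.149.0: no
  /0 0.0.0.0: MATCH
Selected: next-hop 132.245.140.245 via wlan0 (matched /24)


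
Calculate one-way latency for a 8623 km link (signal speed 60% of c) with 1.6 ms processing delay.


Speed = 0.6 * 3e5 km/s = 180000 km/s
Propagation delay = 8623 / 180000 = 0.0479 s = 47.9056 ms
Processing delay = 1.6 ms
Total one-way latency = 49.5056 ms


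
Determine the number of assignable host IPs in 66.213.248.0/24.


Host bits = 32 - 24 = 8
Total addresses = 2^8 = 256
Usable = total - 2 (network and broadcast)
Usable hosts: 254


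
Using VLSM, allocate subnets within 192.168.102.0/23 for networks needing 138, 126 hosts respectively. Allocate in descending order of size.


138 hosts -> /24 (254 usable): 192.168.102.0/24
126 hosts -> /25 (126 usable): 192.168.103.0/25
Allocation: 192.168.102.0/24 (138 hosts, 254 usable); 192.168.103.0/25 (126 hosts, 126 usable)


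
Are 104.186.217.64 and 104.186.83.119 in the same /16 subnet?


Mask: 255.255.0.0
104.186.217.64 AND mask = 104.186.0.0
104.186.83.119 AND mask = 104.186.0.0
Yes, same subnet (104.186.0.0)


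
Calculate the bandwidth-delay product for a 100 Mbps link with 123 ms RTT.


BDP = bandwidth * RTT
= 100 Mbps * 123 ms
= 100 * 1e6 * 123 / 1000 bits
= 12300000 bits
= 1537500 bytes
= 1501.4648 KB
BDP = 12300000 bits (1537500 bytes)


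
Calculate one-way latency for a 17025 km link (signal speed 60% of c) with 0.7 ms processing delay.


Speed = 0.6 * 3e5 km/s = 180000 km/s
Propagation delay = 17025 / 180000 = 0.0946 s = 94.5833 ms
Processing delay = 0.7 ms
Total one-way latency = 95.2833 ms


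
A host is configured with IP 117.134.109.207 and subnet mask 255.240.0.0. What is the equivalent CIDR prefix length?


Binary: 11111111.11110000.00000000.00000000
Count leading 1s
Prefix: /12


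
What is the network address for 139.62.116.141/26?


IP:   10001011.00111110.01110100.10001101
Mask: 11111111.11111111.11111111.11000000
AND operation:
Net:  10001011.00111110.01110100.10000000
Network: 139.62.116.128/26


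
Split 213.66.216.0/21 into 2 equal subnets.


New prefix = 21 + 1 = 22
Each subnet has 1024 addresses
  213.66.216.0/22
  213.66.220.0/22
Subnets: 213.66.216.0/22, 213.66.220.0/22


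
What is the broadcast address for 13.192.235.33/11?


Network: 13.192.0.0/11
Host bits = 21
Set all host bits to 1:
Broadcast: 13.223.255.255


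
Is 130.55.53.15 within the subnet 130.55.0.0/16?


Subnet network: 130.55.0.0
Test IP AND mask: 130.55.0.0
Yes, 130.55.53.15 is in 130.55.0.0/16


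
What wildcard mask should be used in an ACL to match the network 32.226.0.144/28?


Subnet mask: 255.255.255.240
Wildcard = 255.255.255.255 - subnet mask
255 - 255 = 0
255 - 255 = 0
255 - 255 = 0
255 - 240 = 15
Wildcard: 0.0.0.15


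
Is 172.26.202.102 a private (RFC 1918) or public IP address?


RFC 1918 private ranges:
  10.0.0.0/8 (10.0.0.0 - 10.255.255.255)
  172.16.0.0/12 (172.16.0.0 - 172.31.255.255)
  192.168.0.0/16 (192.168.0.0 - 192.168.255.255)
Private (in 172.16.0.0/12)


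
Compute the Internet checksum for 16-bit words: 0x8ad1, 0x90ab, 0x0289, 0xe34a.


Sum all words (with carry folding):
+ 0x8ad1 = 0x8ad1
+ 0x90ab = 0x1b7d
+ 0x0289 = 0x1e06
+ 0xe34a = 0x0151
One's complement: ~0x0151
Checksum = 0xfeae


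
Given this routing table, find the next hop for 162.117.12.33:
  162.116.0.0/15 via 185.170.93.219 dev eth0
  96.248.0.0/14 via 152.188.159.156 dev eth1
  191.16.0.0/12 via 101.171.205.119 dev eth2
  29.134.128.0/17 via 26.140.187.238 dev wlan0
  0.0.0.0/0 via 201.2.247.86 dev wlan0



Longest prefix match for 162.117.12.33:
  /15 162.116.0.0: MATCH
  /14 96.248.0.0: no
  /12 191.16.0.0: no
  /17 29.134.128.0: no
  /0 0.0.0.0: MATCH
Selected: next-hop 185.170.93.219 via eth0 (matched /15)


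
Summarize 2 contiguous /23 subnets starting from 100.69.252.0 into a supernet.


Original prefix: /23
Number of subnets: 2 = 2^1
New prefix = 23 - 1 = 22
Supernet: 100.69.252.0/22


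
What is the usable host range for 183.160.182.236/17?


Network: 183.160.128.0
Broadcast: 183.160.255.255
First usable = network + 1
Last usable = broadcast - 1
Range: 183.160.128.1 to 183.160.255.254


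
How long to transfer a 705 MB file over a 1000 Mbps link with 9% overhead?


Effective throughput = 1000 * (1 - 9/100) = 910 Mbps
File size in Mb = 705 * 8 = 5640 Mb
Time = 5640 / 910
Time = 6.1978 seconds


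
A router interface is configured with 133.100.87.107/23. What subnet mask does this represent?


/23 means 23 network bits, 9 host bits
Binary: 11111111111111111111111000000000
Mask: 255.255.254.0


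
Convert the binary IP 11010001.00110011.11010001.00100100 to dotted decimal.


11010001 = 209
00110011 = 51
11010001 = 209
00100100 = 36
IP: 209.51.209.36


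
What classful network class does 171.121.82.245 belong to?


First octet: 171
Binary: 10101011
10xxxxxx -> Class B (128-191)
Class B, default mask 255.255.0.0 (/16)


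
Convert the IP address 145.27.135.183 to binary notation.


145 = 10010001
27 = 00011011
135 = 10000111
183 = 10110111
Binary: 10010001.00011011.10000111.10110111


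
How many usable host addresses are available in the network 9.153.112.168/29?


Host bits = 32 - 29 = 3
Total addresses = 2^3 = 8
Usable = total - 2 (network and broadcast)
Usable hosts: 6


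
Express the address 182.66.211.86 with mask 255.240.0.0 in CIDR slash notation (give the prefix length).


Binary: 11111111.11110000.00000000.00000000
Count leading 1s
Prefix: /12


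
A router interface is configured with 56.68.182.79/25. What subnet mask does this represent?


/25 means 25 network bits, 7 host bits
Binary: 11111111111111111111111110000000
Mask: 255.255.255.128


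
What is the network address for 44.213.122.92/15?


IP:   00101100.11010101.01111010.01011100
Mask: 11111111.11111110.00000000.00000000
AND operation:
Net:  00101100.11010100.00000000.00000000
Network: 44.212.0.0/15


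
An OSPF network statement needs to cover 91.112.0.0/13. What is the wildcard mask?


Subnet mask: 255.248.0.0
Wildcard = 255.255.255.255 - subnet mask
255 - 255 = 0
255 - 248 = 7
255 - 0 = 255
255 - 0 = 255
Wildcard: 0.7.255.255


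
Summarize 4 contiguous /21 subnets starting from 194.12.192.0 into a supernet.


Original prefix: /21
Number of subnets: 4 = 2^2
New prefix = 21 - 2 = 19
Supernet: 194.12.192.0/19


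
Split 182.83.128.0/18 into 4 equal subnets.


New prefix = 18 + 2 = 20
Each subnet has 4096 addresses
  182.83.128.0/20
  182.83.144.0/20
  182.83.160.0/20
  182.83.176.0/20
Subnets: 182.83.128.0/20, 182.83.144.0/20, 182.83.160.0/20, 182.83.176.0/20


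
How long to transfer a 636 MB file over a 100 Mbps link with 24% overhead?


Effective throughput = 100 * (1 - 24/100) = 76 Mbps
File size in Mb = 636 * 8 = 5088 Mb
Time = 5088 / 76
Time = 66.9474 seconds


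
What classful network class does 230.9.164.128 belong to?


First octet: 230
Binary: 11100110
1110xxxx -> Class D (224-239)
Class D (multicast), default mask N/A


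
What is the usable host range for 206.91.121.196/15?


Network: 206.90.0.0
Broadcast: 206.91.255.255
First usable = network + 1
Last usable = broadcast - 1
Range: 206.90.0.1 to 206.91.255.254


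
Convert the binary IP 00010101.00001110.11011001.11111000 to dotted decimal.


00010101 = 21
00001110 = 14
11011001 = 217
11111000 = 248
IP: 21.14.217.248


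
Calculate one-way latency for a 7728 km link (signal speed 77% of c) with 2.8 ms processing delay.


Speed = 0.77 * 3e5 km/s = 231000 km/s
Propagation delay = 7728 / 231000 = 0.0335 s = 33.4545 ms
Processing delay = 2.8 ms
Total one-way latency = 36.2545 ms


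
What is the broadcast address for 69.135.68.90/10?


Network: 69.128.0.0/10
Host bits = 22
Set all host bits to 1:
Broadcast: 69.191.255.255


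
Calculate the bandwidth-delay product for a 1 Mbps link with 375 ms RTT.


BDP = bandwidth * RTT
= 1 Mbps * 375 ms
= 1 * 1e6 * 375 / 1000 bits
= 375000 bits
= 46875 bytes
= 45.7764 KB
BDP = 375000 bits (46875 bytes)


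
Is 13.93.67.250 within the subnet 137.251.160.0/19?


Subnet network: 137.251.160.0
Test IP AND mask: 13.93.64.0
No, 13.93.67.250 is not in 137.251.160.0/19


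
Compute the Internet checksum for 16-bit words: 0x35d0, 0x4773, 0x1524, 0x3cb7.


Sum all words (with carry folding):
+ 0x35d0 = 0x35d0
+ 0x4773 = 0x7d43
+ 0x1524 = 0x9267
+ 0x3cb7 = 0xcf1e
One's complement: ~0xcf1e
Checksum = 0x30e1


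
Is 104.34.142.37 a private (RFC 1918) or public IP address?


RFC 1918 private ranges:
  10.0.0.0/8 (10.0.0.0 - 10.255.255.255)
  172.16.0.0/12 (172.16.0.0 - 172.31.255.255)
  192.168.0.0/16 (192.168.0.0 - 192.168.255.255)
Public (not in any RFC 1918 range)


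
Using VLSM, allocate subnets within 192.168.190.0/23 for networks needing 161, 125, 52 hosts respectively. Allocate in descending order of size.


161 hosts -> /24 (254 usable): 192.168.190.0/24
125 hosts -> /25 (126 usable): 192.168.191.0/25
52 hosts -> /26 (62 usable): 192.168.191.128/26
Allocation: 192.168.190.0/24 (161 hosts, 254 usable); 192.168.191.0/25 (125 hosts, 126 usable); 192.168.191.128/26 (52 hosts, 62 usable)


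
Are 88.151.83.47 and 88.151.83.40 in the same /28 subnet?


Mask: 255.255.255.240
88.151.83.47 AND mask = 88.151.83.32
88.151.83.40 AND mask = 88.151.83.32
Yes, same subnet (88.151.83.32)


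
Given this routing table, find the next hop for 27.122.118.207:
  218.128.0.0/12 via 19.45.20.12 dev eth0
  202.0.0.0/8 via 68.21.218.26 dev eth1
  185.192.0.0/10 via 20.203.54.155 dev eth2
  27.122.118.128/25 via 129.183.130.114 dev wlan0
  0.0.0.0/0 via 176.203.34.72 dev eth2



Longest prefix match for 27.122.118.207:
  /12 218.128.0.0: no
  /8 202.0.0.0: no
  /10 185.192.0.0: no
  /25 27.122.118.128: MATCH
  /0 0.0.0.0: MATCH
Selected: next-hop 129.183.130.114 via wlan0 (matched /25)


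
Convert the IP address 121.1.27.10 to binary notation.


121 = 01111001
1 = 00000001
27 = 00011011
10 = 00001010
Binary: 01111001.00000001.00011011.00001010


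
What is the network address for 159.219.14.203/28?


IP:   10011111.11011011.00001110.11001011
Mask: 11111111.11111111.11111111.11110000
AND operation:
Net:  10011111.11011011.00001110.11000000
Network: 159.219.14.192/28


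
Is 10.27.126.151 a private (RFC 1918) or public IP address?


RFC 1918 private ranges:
  10.0.0.0/8 (10.0.0.0 - 10.255.255.255)
  172.16.0.0/12 (172.16.0.0 - 172.31.255.255)
  192.168.0.0/16 (192.168.0.0 - 192.168.255.255)
Private (in 10.0.0.0/8)


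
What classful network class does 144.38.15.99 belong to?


First octet: 144
Binary: 10010000
10xxxxxx -> Class B (128-191)
Class B, default mask 255.255.0.0 (/16)


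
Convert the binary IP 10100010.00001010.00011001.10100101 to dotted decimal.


10100010 = 162
00001010 = 10
00011001 = 25
10100101 = 165
IP: 162.10.25.165


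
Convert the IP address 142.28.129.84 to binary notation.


142 = 10001110
28 = 00011100
129 = 10000001
84 = 01010100
Binary: 10001110.00011100.10000001.01010100


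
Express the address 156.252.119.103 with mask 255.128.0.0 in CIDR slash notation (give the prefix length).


Binary: 11111111.10000000.00000000.00000000
Count leading 1s
Prefix: /9


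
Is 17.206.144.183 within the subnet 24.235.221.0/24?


Subnet network: 24.235.221.0
Test IP AND mask: 17.206.144.0
No, 17.206.144.183 is not in 24.235.221.0/24


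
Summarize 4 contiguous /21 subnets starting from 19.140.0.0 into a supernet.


Original prefix: /21
Number of subnets: 4 = 2^2
New prefix = 21 - 2 = 19
Supernet: 19.140.0.0/19


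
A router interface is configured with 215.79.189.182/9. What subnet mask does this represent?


/9 means 9 network bits, 23 host bits
Binary: 11111111100000000000000000000000
Mask: 255.128.0.0


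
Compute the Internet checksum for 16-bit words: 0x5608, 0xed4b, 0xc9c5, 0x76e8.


Sum all words (with carry folding):
+ 0x5608 = 0x5608
+ 0xed4b = 0x4354
+ 0xc9c5 = 0x0d1a
+ 0x76e8 = 0x8402
One's complement: ~0x8402
Checksum = 0x7bfd


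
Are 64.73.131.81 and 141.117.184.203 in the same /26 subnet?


Mask: 255.255.255.192
64.73.131.81 AND mask = 64.73.131.64
141.117.184.203 AND mask = 141.117.184.192
No, different subnets (64.73.131.64 vs 141.117.184.192)


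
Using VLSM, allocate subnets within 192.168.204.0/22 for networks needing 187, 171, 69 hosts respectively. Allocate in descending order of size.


187 hosts -> /24 (254 usable): 192.168.204.0/24
171 hosts -> /24 (254 usable): 192.168.205.0/24
69 hosts -> /25 (126 usable): 192.168.206.0/25
Allocation: 192.168.204.0/24 (187 hosts, 254 usable); 192.168.205.0/24 (171 hosts, 254 usable); 192.168.206.0/25 (69 hosts, 126 usable)


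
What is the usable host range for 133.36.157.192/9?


Network: 133.0.0.0
Broadcast: 133.127.255.255
First usable = network + 1
Last usable = broadcast - 1
Range: 133.0.0.1 to 133.127.255.254


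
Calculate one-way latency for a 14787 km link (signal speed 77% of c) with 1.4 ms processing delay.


Speed = 0.77 * 3e5 km/s = 231000 km/s
Propagation delay = 14787 / 231000 = 0.064 s = 64.013 ms
Processing delay = 1.4 ms
Total one-way latency = 65.413 ms


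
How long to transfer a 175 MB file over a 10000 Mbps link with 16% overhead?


Effective throughput = 10000 * (1 - 16/100) = 8400 Mbps
File size in Mb = 175 * 8 = 1400 Mb
Time = 1400 / 8400
Time = 0.1667 seconds


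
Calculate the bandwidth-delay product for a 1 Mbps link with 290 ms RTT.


BDP = bandwidth * RTT
= 1 Mbps * 290 ms
= 1 * 1e6 * 290 / 1000 bits
= 290000 bits
= 36250 bytes
= 35.4004 KB
BDP = 290000 bits (36250 bytes)


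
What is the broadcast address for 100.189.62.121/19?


Network: 100.189.32.0/19
Host bits = 13
Set all host bits to 1:
Broadcast: 100.189.63.255


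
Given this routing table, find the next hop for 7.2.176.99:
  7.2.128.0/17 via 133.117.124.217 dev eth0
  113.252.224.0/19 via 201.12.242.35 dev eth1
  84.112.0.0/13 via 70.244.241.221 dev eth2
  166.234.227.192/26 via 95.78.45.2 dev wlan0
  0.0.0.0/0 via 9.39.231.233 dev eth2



Longest prefix match for 7.2.176.99:
  /17 7.2.128.0: MATCH
  /19 113.252.224.0: no
  /13 84.112.0.0: no
  /26 166.234.227.192: no
  /0 0.0.0.0: MATCH
Selected: next-hop 133.117.124.217 via eth0 (matched /17)


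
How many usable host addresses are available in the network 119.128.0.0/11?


Host bits = 32 - 11 = 21
Total addresses = 2^21 = 2097152
Usable = total - 2 (network and broadcast)
Usable hosts: 2097150


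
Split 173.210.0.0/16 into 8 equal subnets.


New prefix = 16 + 3 = 19
Each subnet has 8192 addresses
  173.210.0.0/19
  173.210.32.0/19
  173.210.64.0/19
  173.210.96.0/19
  173.210.128.0/19
  173.210.160.0/19
  173.210.192.0/19
  173.210.224.0/19
Subnets: 173.210.0.0/19, 173.210.32.0/19, 173.210.64.0/19, 173.210.96.0/19, 173.210.128.0/19, 173.210.160.0/19, 173.210.192.0/19, 173.210.224.0/19


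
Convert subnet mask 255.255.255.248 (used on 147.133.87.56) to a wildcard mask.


Subnet mask: 255.255.255.248
Wildcard = 255.255.255.255 - subnet mask
255 - 255 = 0
255 - 255 = 0
255 - 255 = 0
255 - 248 = 7
Wildcard: 0.0.0.7


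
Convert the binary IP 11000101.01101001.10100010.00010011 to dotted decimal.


11000101 = 197
01101001 = 105
10100010 = 162
00010011 = 19
IP: 197.105.162.19


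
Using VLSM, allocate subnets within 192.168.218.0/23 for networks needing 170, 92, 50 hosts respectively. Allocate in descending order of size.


170 hosts -> /24 (254 usable): 192.168.218.0/24
92 hosts -> /25 (126 usable): 192.168.219.0/25
50 hosts -> /26 (62 usable): 192.168.219.128/26
Allocation: 192.168.218.0/24 (170 hosts, 254 usable); 192.168.219.0/25 (92 hosts, 126 usable); 192.168.219.128/26 (50 hosts, 62 usable)


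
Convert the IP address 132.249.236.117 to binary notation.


132 = 10000100
249 = 11111001
236 = 11101100
117 = 01110101
Binary: 10000100.11111001.11101100.01110101


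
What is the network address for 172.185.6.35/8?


IP:   10101100.10111001.00000110.00100011
Mask: 11111111.00000000.00000000.00000000
AND operation:
Net:  10101100.00000000.00000000.00000000
Network: 172.0.0.0/8


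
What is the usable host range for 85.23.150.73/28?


Network: 85.23.150.64
Broadcast: 85.23.150.79
First usable = network + 1
Last usable = broadcast - 1
Range: 85.23.150.65 to 85.23.150.78


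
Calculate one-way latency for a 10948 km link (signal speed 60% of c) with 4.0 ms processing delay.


Speed = 0.6 * 3e5 km/s = 180000 km/s
Propagation delay = 10948 / 180000 = 0.0608 s = 60.8222 ms
Processing delay = 4.0 ms
Total one-way latency = 64.8222 ms
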